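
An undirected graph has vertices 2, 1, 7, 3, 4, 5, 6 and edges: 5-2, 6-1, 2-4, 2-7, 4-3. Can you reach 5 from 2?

From 2 we can reach 2, 3, 4, 5, 7, which includes 5.

Yes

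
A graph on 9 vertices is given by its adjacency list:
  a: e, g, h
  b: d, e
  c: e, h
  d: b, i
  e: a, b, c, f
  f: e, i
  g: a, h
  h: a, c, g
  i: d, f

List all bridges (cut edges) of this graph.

none

The edges on the cycle a-g-h-a are not bridges since each lies on that cycle.
Every edge lies on some cycle, so there are no bridges.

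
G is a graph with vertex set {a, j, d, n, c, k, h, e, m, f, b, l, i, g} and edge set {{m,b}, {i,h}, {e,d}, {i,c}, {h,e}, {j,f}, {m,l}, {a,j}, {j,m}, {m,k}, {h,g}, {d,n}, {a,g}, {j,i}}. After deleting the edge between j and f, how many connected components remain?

2

Before removal there is 1 component.
j - f is a bridge — removing it separates j's side from f's side.
After removal: 2 components.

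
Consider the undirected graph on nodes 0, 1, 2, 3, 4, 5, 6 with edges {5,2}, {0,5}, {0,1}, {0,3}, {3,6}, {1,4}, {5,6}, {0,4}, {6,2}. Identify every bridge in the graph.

The edges on the cycle 0-1-4-0 are not bridges since each lies on that cycle.
Every edge lies on some cycle, so there are no bridges.

none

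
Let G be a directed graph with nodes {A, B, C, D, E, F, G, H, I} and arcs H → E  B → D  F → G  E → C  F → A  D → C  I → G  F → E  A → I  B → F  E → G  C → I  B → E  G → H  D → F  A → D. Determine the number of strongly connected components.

3

{C, E, G, H, I} are all mutually reachable — one SCC of size 5.
{A, D, F} are all mutually reachable — one SCC of size 3.
{B} is an SCC by itself.
That gives 3 strongly connected components.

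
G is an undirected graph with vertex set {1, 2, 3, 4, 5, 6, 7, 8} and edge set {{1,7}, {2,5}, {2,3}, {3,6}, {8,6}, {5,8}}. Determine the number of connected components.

4 is isolated — a component by itself.
Starting from 1 we can reach 1, 7. That is one component of size 2.
Starting from 2 we can reach 2, 3, 5, 6, 8. That is one component of size 5.
Total: 3 components.

3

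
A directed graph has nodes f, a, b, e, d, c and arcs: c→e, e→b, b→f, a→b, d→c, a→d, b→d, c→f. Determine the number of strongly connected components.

3

{b, c, d, e} are all mutually reachable — one SCC of size 4.
{a} is an SCC by itself.
{f} is an SCC by itself.
That gives 3 strongly connected components.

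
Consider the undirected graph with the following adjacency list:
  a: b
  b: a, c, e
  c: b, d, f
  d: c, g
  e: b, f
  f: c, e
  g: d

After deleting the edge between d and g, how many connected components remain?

Before removal there is 1 component.
d-g is a bridge — removing it separates d's side from g's side.
After removal: 2 components.

2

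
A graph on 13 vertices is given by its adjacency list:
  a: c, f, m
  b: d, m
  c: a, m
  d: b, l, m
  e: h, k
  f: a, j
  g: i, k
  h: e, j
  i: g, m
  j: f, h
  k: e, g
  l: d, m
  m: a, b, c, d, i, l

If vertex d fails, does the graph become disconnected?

No

Deleting d leaves 1 component (was 1) (its neighbors b, l, m remain connected to each other), so d is not a cut vertex.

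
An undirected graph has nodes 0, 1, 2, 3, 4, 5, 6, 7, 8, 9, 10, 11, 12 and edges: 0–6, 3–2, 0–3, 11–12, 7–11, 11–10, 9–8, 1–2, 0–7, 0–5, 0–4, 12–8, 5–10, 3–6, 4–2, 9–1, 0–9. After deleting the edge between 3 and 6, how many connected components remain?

3 and 6 are still connected via 3-0-6, so the component count stays at 1.

1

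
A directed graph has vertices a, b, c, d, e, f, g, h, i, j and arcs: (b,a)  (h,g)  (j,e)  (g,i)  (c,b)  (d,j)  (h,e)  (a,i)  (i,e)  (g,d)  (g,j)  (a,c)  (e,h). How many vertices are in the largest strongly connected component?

6

{d, e, g, h, i, j} are all mutually reachable — one SCC of size 6.
{a, b, c} are all mutually reachable — one SCC of size 3.
{f} is an SCC by itself.
The largest has 6 vertices.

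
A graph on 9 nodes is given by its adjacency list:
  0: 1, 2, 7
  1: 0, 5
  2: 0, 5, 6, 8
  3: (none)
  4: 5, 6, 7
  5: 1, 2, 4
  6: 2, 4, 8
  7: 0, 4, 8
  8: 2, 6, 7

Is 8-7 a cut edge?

No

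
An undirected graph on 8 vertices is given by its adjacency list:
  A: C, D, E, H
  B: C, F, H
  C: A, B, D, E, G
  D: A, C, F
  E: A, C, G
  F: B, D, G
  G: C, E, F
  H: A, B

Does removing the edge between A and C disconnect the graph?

After removing A-C, the path A-D-C still connects them, so the edge is not a bridge.

No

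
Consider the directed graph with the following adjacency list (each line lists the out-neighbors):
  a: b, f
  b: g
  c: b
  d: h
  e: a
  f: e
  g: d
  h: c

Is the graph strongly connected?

No

There is no directed path from g to e, so the graph is not strongly connected.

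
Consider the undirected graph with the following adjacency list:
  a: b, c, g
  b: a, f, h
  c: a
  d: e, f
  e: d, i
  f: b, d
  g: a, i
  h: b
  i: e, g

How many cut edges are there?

The edges on the cycle e-i-g-a-b-f-d-e are not bridges since each lies on that cycle.
But removing c-a disconnects c from a; removing b-h disconnects b from h — these are bridges.
That makes 2 bridges.

2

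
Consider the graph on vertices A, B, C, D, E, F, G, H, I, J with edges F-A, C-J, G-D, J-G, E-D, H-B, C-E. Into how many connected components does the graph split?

I is isolated — a component by itself.
Starting from A we can reach A, F. That is one component of size 2.
Starting from B we can reach B, H. That is one component of size 2.
Starting from C we can reach C, D, E, G, J. That is one component of size 5.
Total: 4 components.

4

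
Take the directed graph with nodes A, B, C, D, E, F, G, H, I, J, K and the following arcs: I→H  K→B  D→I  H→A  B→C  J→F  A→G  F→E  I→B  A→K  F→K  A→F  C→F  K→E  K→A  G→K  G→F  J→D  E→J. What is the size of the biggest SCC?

11

{A, B, C, D, E, F, G, H, I, J, K} are all mutually reachable — one SCC of size 11.
The largest has 11 vertices.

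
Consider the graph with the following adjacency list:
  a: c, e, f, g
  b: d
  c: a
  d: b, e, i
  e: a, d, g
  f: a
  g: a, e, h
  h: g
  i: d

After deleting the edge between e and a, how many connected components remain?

1

e and a are still connected via e-g-a, so the component count stays at 1.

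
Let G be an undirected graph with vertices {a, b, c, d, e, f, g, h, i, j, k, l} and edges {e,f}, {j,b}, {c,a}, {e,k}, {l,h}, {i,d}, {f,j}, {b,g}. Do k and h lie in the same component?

No

The component containing k is {b, e, f, g, j, k}, and h is not in it.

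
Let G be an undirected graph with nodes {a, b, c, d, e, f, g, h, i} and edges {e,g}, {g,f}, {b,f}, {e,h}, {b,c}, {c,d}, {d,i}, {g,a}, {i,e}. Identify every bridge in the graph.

The edges on the cycle b-c-d-i-e-g-f-b are not bridges since each lies on that cycle.
But removing h–e disconnects h from e; removing g–a disconnects g from a — these are bridges.

a-g, e-h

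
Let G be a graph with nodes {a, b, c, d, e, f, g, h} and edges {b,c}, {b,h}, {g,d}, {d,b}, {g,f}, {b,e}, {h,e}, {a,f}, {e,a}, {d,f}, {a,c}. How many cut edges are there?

0

The edges on the cycle b-h-e-b are not bridges since each lies on that cycle.
Every edge lies on some cycle, so there are no bridges.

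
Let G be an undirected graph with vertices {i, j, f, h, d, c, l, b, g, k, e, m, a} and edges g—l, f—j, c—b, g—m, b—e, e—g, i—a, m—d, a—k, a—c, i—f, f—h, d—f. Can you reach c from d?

From d we can reach a, b, c, d, e, f, g, h, i, j, k, l, m, which includes c.

Yes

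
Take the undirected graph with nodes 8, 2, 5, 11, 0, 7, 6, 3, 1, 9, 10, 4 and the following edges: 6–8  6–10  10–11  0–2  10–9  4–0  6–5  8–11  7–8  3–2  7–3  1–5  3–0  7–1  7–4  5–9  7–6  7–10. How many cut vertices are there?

1

Removing 7 increases the component count from 1 to 2, so 7 is a cut vertex.
By contrast removing 6 leaves 1 component; it is not a cut vertex. No other vertex is a cut vertex either.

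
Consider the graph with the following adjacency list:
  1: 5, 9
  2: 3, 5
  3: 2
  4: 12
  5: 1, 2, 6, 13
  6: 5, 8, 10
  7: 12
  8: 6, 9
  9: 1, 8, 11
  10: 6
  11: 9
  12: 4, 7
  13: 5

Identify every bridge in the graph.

10-6, 11-9, 12-4, 12-7, 13-5, 2-3, 2-5

The edges on the cycle 6-5-1-9-8-6 are not bridges since each lies on that cycle.
But removing 5-13 disconnects 5 from 13; removing 6-10 disconnects 6 from 10; removing 12-4 disconnects 12 from 4; removing 9-11 disconnects 9 from 11 — these are bridges.
In total 7 edges are bridges.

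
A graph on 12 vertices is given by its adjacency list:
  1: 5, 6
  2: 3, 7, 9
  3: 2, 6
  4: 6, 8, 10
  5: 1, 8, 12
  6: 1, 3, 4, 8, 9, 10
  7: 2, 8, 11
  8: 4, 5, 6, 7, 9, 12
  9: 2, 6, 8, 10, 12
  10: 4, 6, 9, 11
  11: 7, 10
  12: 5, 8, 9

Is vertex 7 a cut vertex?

No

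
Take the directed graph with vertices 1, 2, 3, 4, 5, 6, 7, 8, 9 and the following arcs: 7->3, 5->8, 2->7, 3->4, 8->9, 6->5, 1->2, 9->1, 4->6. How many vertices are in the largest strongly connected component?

{1, 2, 3, 4, 5, 6, 7, 8, 9} are all mutually reachable — one SCC of size 9.
The largest has 9 vertices.

9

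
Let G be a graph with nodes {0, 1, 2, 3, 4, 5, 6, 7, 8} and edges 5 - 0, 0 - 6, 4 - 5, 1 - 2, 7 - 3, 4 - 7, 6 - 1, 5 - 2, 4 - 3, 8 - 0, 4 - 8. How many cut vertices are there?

1

Removing 4 increases the component count from 1 to 2, so 4 is a cut vertex.
By contrast removing 1 leaves 1 component; it is not a cut vertex. No other vertex is a cut vertex either.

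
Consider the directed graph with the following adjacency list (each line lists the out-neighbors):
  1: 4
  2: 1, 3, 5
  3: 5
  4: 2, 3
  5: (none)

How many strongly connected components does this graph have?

{1, 2, 4} are all mutually reachable — one SCC of size 3.
{5} is an SCC by itself.
{3} is an SCC by itself.
That gives 3 strongly connected components.

3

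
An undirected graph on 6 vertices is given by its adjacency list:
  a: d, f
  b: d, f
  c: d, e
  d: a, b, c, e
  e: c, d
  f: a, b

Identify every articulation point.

d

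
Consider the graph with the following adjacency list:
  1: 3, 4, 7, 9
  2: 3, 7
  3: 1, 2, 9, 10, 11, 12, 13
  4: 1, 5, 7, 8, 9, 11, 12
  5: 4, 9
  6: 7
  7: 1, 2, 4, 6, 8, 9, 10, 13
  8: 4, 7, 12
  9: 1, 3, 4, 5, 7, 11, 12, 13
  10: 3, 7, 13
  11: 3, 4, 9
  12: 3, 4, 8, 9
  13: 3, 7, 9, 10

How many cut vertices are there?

1

Removing 7 increases the component count from 1 to 2, so 7 is a cut vertex.
By contrast removing 8 leaves 1 component; it is not a cut vertex. No other vertex is a cut vertex either.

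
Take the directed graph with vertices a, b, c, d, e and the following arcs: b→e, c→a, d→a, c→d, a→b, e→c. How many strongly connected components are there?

1

{a, b, c, d, e} are all mutually reachable — one SCC of size 5.
That gives 1 strongly connected component.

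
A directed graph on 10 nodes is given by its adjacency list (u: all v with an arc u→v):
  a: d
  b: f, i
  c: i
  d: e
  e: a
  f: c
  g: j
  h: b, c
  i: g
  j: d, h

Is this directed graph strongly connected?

There is no directed path from a to j, so the graph is not strongly connected.

No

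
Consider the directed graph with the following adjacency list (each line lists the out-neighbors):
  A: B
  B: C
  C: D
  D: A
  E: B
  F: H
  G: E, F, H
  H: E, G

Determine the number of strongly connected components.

{A, B, C, D} are all mutually reachable — one SCC of size 4.
{F, G, H} are all mutually reachable — one SCC of size 3.
{E} is an SCC by itself.
That gives 3 strongly connected components.

3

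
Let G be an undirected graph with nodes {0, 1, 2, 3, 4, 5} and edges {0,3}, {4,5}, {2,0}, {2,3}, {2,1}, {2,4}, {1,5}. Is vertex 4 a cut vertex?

No

Deleting 4 leaves 1 component (was 1) (its neighbors 2, 5 remain connected to each other), so 4 is not a cut vertex.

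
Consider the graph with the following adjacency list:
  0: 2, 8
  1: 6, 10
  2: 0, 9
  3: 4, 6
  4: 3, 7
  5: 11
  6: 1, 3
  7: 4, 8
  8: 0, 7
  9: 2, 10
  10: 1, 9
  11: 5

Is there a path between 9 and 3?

Yes

From 9 we can reach 0, 1, 2, 3, 4, 6, 7, 8, 9, 10, which includes 3.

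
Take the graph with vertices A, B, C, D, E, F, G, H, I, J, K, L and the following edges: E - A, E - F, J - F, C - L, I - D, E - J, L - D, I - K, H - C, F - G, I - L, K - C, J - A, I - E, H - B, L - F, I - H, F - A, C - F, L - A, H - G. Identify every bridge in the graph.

The edges on the cycle I-K-C-H-I are not bridges since each lies on that cycle.
But removing H - B disconnects H from B — this is a bridge.

B-H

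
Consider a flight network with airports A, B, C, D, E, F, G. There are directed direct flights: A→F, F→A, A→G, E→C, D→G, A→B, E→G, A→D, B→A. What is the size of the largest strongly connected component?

3

{A, B, F} are all mutually reachable — one SCC of size 3.
{E} is an SCC by itself.
{G} is an SCC by itself.
{C} is an SCC by itself.
{D} is an SCC by itself.
The largest has 3 vertices.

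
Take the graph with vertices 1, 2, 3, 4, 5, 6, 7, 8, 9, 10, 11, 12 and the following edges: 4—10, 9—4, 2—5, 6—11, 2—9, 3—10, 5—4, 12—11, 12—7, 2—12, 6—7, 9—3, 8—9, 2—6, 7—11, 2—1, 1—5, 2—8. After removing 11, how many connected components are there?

1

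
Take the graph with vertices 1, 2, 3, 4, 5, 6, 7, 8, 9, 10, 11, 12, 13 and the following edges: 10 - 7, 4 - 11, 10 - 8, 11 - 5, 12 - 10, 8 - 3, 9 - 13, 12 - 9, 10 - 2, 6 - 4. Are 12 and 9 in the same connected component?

Yes

From 12 we can reach 2, 3, 7, 8, 9, 10, 12, 13, which includes 9.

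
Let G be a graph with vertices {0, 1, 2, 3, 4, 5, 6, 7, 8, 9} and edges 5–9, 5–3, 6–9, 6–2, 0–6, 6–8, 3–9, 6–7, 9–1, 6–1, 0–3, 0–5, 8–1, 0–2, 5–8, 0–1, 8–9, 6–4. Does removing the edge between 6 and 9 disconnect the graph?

No

After removing 6–9, the path 6-8-9 still connects them, so the edge is not a bridge.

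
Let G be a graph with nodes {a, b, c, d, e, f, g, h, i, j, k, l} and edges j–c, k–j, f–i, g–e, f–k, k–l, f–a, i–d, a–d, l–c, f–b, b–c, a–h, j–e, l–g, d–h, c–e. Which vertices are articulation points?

f

Removing f increases the component count from 1 to 2, so f is a cut vertex.
By contrast removing b leaves 1 component; it is not a cut vertex. No other vertex is a cut vertex either.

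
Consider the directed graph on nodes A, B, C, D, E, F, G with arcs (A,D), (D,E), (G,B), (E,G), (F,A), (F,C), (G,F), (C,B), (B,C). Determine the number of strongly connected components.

{A, D, E, F, G} are all mutually reachable — one SCC of size 5.
{B, C} are all mutually reachable — one SCC of size 2.
That gives 2 strongly connected components.

2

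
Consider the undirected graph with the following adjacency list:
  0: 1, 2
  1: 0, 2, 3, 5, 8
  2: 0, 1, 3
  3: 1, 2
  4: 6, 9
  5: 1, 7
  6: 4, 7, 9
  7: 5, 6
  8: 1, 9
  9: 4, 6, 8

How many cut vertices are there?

Removing 1 increases the component count from 1 to 2, so 1 is a cut vertex.
By contrast removing 9 leaves 1 component; it is not a cut vertex. No other vertex is a cut vertex either.

1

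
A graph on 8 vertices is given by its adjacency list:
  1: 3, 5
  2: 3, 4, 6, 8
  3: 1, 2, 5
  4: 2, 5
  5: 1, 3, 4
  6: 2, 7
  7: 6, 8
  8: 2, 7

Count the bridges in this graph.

The edges on the cycle 3-1-5-3 are not bridges since each lies on that cycle.
Every edge lies on some cycle, so there are no bridges.

0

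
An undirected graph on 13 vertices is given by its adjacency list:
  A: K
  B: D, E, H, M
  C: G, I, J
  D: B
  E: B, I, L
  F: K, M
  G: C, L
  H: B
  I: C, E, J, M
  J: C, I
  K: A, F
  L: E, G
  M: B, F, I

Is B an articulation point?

Yes

Deleting B raises the number of components from 1 to 3, so B is a cut vertex.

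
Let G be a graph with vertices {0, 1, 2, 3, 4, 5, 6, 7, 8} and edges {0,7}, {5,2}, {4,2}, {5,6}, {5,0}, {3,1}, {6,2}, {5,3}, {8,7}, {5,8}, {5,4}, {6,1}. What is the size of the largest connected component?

9

Starting from 0 we can reach 0, 1, 2, 3, 4, 5, 6, 7, 8. That is one component of size 9.
The largest has 9 vertices.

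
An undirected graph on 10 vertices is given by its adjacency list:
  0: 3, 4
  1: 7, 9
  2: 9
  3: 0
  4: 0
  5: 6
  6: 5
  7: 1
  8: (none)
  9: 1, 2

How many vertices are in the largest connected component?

8 is isolated — a component by itself.
Starting from 5 we can reach 5, 6. That is one component of size 2.
Starting from 0 we can reach 0, 3, 4. That is one component of size 3.
Starting from 1 we can reach 1, 2, 7, 9. That is one component of size 4.
The largest has 4 vertices.

4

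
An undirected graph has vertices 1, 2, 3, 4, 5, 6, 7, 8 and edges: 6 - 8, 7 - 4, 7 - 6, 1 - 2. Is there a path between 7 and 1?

The component containing 7 is {4, 6, 7, 8}, and 1 is not in it.

No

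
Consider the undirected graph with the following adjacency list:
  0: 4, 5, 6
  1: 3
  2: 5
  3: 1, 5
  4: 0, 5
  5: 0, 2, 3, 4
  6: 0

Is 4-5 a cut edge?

No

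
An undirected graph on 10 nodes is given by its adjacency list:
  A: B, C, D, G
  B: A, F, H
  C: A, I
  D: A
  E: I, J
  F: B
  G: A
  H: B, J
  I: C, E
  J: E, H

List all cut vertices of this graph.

A, B

Removing A increases the component count from 1 to 3, so A is a cut vertex.
Removing B increases the component count from 1 to 2, so B is a cut vertex.
By contrast removing D leaves 1 component; it is not a cut vertex. No other vertex is a cut vertex either.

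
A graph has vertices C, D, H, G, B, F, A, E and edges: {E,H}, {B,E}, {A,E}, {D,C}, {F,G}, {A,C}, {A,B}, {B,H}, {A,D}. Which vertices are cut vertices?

A

Removing A increases the component count from 2 to 3, so A is a cut vertex.
By contrast removing H leaves 2 components; it is not a cut vertex. No other vertex is a cut vertex either.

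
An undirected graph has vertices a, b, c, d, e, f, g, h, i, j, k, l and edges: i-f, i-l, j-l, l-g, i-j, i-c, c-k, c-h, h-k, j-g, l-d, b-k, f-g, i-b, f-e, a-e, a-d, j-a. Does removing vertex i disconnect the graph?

Yes

Deleting i raises the number of components from 1 to 2, so i is a cut vertex.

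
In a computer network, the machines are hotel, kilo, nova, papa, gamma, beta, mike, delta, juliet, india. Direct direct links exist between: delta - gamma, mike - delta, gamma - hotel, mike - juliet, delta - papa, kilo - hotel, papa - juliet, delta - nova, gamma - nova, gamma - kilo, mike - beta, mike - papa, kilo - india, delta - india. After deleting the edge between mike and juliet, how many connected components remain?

1

mike and juliet are still connected via mike-papa-juliet, so the component count stays at 1.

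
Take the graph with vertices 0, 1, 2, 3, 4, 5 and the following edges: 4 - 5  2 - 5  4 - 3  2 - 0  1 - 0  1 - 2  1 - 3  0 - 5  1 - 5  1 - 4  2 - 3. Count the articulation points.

Removing 1, for instance, still leaves 1 component. No single vertex removal increases the component count — the graph has no articulation points.

0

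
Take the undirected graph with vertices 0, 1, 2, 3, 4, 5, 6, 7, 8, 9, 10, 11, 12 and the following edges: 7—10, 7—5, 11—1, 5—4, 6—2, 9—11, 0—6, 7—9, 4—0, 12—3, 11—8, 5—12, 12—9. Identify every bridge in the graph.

0-4, 0-6, 1-11, 10-7, 11-8, 11-9, 12-3, 2-6, 4-5

The edges on the cycle 7-5-12-9-7 are not bridges since each lies on that cycle.
But removing 9—11 disconnects 9 from 11; removing 11—1 disconnects 11 from 1; removing 5—4 disconnects 5 from 4; removing 11—8 disconnects 11 from 8 — these are bridges.
In total 9 edges are bridges.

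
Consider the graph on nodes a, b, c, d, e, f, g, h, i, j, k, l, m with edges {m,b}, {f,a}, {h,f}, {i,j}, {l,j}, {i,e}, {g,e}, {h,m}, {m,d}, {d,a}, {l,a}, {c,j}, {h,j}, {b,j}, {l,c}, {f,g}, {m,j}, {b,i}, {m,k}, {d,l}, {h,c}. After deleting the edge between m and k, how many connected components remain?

2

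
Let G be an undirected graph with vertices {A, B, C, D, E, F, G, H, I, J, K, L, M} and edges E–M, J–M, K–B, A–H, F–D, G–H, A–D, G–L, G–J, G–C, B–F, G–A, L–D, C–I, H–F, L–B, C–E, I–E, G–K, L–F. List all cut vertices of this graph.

Removing G increases the component count from 1 to 2, so G is a cut vertex.
By contrast removing M leaves 1 component; it is not a cut vertex. No other vertex is a cut vertex either.

G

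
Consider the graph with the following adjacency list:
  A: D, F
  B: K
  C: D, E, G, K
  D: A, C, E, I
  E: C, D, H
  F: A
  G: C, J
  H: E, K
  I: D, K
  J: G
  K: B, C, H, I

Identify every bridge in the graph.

A-D, A-F, B-K, C-G, G-J

The edges on the cycle D-I-K-C-D are not bridges since each lies on that cycle.
But removing F-A disconnects F from A; removing J-G disconnects J from G; removing A-D disconnects A from D; removing C-G disconnects C from G — these are bridges.
In total 5 edges are bridges.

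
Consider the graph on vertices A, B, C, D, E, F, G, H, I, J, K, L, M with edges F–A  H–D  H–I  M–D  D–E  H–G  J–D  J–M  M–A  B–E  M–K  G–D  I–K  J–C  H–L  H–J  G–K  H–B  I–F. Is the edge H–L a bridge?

Yes

Removing H–L leaves no path between H and L: the component count goes from 1 to 2. So it is a bridge.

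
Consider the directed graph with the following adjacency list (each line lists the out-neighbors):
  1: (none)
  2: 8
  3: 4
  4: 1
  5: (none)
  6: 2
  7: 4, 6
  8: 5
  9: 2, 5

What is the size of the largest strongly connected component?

1

{1} is an SCC by itself.
{2} is an SCC by itself.
{5} is an SCC by itself.
{8} is an SCC by itself.
{4} is an SCC by itself.
(and 4 more singleton SCCs)
The largest has 1 vertex.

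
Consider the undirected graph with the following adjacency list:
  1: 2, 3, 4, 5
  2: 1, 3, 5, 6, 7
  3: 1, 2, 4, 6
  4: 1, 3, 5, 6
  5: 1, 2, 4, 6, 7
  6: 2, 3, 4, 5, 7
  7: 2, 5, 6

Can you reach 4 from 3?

From 3 we can reach 1, 2, 3, 4, 5, 6, 7, which includes 4.

Yes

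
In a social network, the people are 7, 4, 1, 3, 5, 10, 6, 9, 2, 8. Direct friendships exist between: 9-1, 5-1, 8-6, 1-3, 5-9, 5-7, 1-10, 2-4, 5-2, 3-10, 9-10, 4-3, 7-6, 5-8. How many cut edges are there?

The edges on the cycle 5-8-6-7-5 are not bridges since each lies on that cycle.
Every edge lies on some cycle, so there are no bridges.

0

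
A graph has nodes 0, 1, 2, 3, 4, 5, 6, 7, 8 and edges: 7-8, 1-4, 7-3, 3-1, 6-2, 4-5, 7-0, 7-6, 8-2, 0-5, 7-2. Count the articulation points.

1

Removing 7 increases the component count from 1 to 2, so 7 is a cut vertex.
By contrast removing 0 leaves 1 component; it is not a cut vertex. No other vertex is a cut vertex either.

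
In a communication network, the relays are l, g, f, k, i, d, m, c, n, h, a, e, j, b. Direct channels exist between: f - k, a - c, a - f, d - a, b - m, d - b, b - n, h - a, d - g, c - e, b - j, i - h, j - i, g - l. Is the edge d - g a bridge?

Yes

Removing d - g leaves no path between d and g: the component count goes from 1 to 2. So it is a bridge.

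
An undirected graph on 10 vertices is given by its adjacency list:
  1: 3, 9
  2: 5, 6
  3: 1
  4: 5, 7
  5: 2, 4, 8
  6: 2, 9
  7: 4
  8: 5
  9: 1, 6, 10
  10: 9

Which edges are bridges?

removing 5-8 disconnects 5 from 8; removing 1-9 disconnects 1 from 9; removing 5-4 disconnects 5 from 4; removing 6-9 disconnects 6 from 9 — these are bridges.
In total 9 edges are bridges.

1-3, 1-9, 10-9, 2-5, 2-6, 4-5, 4-7, 5-8, 6-9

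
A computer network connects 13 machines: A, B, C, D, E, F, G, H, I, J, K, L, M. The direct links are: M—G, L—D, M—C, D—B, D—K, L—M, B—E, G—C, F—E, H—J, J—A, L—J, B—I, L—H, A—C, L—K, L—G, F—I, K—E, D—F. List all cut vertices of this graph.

Removing L increases the component count from 1 to 2, so L is a cut vertex.
By contrast removing E leaves 1 component; it is not a cut vertex. No other vertex is a cut vertex either.

L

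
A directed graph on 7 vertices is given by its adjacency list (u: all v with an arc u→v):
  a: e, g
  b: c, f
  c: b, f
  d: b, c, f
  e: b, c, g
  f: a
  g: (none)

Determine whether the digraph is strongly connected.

There is no directed path from c to d, so the graph is not strongly connected.

No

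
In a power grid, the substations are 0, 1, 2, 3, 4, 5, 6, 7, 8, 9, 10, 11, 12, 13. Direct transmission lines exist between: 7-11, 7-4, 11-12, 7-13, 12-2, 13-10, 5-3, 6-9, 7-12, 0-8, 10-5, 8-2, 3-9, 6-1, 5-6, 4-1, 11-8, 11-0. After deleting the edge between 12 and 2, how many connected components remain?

12 and 2 are still connected via 12-11-8-2, so the component count stays at 1.

1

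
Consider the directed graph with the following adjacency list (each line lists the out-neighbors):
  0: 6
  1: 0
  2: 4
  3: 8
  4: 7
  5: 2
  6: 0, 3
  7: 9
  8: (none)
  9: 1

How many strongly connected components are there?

{0, 6} are all mutually reachable — one SCC of size 2.
{4} is an SCC by itself.
{3} is an SCC by itself.
{9} is an SCC by itself.
{2} is an SCC by itself.
(and 4 more singleton SCCs)
That gives 9 strongly connected components.

9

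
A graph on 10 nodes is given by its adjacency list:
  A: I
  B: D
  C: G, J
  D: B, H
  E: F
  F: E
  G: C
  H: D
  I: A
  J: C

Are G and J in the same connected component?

Yes

From G we can reach C, G, J, which includes J.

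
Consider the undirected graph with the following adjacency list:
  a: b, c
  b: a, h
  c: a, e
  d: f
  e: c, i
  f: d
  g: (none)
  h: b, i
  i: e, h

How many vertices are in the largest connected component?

g is isolated — a component by itself.
Starting from d we can reach d, f. That is one component of size 2.
Starting from a we can reach a, b, c, e, h, i. That is one component of size 6.
The largest has 6 vertices.

6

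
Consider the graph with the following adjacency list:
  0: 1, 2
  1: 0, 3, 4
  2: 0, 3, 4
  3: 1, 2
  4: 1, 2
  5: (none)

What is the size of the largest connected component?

5

5 is isolated — a component by itself.
Starting from 0 we can reach 0, 1, 2, 3, 4. That is one component of size 5.
The largest has 5 vertices.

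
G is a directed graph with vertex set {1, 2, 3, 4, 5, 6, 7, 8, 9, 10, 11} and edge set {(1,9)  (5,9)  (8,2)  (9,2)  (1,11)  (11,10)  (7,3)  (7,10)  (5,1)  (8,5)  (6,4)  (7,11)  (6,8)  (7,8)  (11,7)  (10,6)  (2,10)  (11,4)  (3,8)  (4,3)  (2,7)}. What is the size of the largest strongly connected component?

11

{1, 2, 3, 4, 5, 6, 7, 8, 9, 10, 11} are all mutually reachable — one SCC of size 11.
The largest has 11 vertices.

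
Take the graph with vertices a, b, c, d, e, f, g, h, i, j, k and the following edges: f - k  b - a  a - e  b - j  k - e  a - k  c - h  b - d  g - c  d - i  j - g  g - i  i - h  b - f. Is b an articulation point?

Yes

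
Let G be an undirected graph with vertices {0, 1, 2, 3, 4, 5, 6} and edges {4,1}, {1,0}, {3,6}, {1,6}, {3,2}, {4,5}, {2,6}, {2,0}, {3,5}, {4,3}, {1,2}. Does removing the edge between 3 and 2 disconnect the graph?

After removing 3-2, the path 3-6-2 still connects them, so the edge is not a bridge.

No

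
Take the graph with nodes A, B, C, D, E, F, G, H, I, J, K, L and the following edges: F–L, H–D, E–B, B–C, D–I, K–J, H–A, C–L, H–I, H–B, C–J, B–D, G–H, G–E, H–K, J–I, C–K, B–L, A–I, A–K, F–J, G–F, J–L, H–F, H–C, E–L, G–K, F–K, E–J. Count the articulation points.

Removing E, for instance, still leaves 1 component. No single vertex removal increases the component count — the graph has no articulation points.

0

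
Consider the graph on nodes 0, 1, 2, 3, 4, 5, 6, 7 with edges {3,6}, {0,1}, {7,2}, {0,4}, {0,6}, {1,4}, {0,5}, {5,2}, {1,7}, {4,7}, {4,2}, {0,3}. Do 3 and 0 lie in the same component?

Yes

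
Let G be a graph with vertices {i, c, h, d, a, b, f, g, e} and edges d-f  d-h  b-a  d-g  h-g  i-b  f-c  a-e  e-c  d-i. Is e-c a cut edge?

After removing e-c, the path e-a-b-i-d-f-c still connects them, so the edge is not a bridge.

No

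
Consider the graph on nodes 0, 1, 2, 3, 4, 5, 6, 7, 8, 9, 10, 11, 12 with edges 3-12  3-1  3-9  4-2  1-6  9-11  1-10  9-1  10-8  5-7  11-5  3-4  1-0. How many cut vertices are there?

7

Removing 1 increases the component count from 1 to 4, so 1 is a cut vertex.
Removing 3 increases the component count from 1 to 3, so 3 is a cut vertex.
Removing 4 increases the component count from 1 to 2, so 4 is a cut vertex.
Likewise 5, 9, 10, 11 are cut vertices.
By contrast removing 2 leaves 1 component; it is not a cut vertex. No other vertex is a cut vertex either.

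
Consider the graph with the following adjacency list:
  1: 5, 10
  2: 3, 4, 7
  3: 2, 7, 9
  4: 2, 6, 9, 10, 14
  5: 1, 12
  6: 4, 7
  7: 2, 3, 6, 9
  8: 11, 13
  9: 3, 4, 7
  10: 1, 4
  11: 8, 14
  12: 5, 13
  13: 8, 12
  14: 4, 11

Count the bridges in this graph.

0

The edges on the cycle 4-6-7-2-4 are not bridges since each lies on that cycle.
Every edge lies on some cycle, so there are no bridges.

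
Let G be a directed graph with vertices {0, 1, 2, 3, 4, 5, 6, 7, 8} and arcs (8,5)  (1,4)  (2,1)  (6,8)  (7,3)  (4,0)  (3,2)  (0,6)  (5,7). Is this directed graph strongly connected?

From 6 we can reach every vertex (0, 1, 2, 3, 4, 5, 6, 7, 8), and every vertex can reach 6 (0, 1, 2, 3, 4, 5, 6, 7, 8). So the whole graph is one strongly connected component.

Yes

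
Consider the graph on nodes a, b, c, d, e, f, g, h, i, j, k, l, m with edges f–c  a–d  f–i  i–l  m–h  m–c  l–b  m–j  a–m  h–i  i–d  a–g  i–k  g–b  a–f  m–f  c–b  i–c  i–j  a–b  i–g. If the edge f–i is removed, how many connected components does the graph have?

2

f and i are still connected via f-c-i, so the component count stays at 2.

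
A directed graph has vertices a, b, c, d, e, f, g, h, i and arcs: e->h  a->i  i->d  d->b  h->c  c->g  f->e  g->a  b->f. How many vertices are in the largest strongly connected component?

{a, b, c, d, e, f, g, h, i} are all mutually reachable — one SCC of size 9.
The largest has 9 vertices.

9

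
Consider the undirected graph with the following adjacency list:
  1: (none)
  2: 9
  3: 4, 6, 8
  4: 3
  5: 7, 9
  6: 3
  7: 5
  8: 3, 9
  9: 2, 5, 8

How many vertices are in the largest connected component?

8

1 is isolated — a component by itself.
Starting from 2 we can reach 2, 3, 4, 5, 6, 7, 8, 9. That is one component of size 8.
The largest has 8 vertices.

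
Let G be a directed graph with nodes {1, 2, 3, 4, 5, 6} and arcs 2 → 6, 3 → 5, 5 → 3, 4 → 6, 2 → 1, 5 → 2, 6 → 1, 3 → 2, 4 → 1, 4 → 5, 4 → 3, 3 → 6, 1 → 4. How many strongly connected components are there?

1

{1, 2, 3, 4, 5, 6} are all mutually reachable — one SCC of size 6.
That gives 1 strongly connected component.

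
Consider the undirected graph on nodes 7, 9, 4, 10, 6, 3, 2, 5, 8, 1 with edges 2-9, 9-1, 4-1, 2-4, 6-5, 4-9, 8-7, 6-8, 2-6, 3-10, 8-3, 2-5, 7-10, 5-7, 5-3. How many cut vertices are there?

Removing 2 increases the component count from 1 to 2, so 2 is a cut vertex.
By contrast removing 8 leaves 1 component; it is not a cut vertex. No other vertex is a cut vertex either.

1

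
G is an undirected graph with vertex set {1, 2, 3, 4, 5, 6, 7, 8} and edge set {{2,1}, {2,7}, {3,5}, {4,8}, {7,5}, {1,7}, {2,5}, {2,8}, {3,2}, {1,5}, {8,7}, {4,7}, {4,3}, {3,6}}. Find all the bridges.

3-6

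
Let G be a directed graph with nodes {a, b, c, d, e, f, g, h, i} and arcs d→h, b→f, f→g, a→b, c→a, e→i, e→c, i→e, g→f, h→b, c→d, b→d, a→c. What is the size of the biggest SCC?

3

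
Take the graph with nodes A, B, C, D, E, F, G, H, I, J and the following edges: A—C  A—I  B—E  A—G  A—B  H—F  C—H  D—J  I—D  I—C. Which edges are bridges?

A-B, A-G, B-E, C-H, D-I, D-J, F-H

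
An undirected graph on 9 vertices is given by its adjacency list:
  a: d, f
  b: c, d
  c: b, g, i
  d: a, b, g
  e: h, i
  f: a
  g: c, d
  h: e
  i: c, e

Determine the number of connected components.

1

Starting from a we can reach a, b, c, d, e, f, g, h, i. That is one component of size 9.
Total: 1 component.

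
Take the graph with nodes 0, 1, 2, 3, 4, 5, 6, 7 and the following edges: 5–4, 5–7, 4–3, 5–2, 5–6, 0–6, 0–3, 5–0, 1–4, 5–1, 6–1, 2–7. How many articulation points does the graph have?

Removing 5 increases the component count from 1 to 2, so 5 is a cut vertex.
By contrast removing 7 leaves 1 component; it is not a cut vertex. No other vertex is a cut vertex either.

1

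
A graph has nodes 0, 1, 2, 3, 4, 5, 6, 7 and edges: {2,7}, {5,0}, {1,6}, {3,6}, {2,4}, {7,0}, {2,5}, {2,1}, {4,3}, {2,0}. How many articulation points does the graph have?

Removing 2 increases the component count from 1 to 2, so 2 is a cut vertex.
By contrast removing 1 leaves 1 component; it is not a cut vertex. No other vertex is a cut vertex either.

1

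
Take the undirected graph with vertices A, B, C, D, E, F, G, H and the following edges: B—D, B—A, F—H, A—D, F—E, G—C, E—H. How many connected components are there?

3

Starting from C we can reach C, G. That is one component of size 2.
Starting from A we can reach A, B, D. That is one component of size 3.
Starting from E we can reach E, F, H. That is one component of size 3.
Total: 3 components.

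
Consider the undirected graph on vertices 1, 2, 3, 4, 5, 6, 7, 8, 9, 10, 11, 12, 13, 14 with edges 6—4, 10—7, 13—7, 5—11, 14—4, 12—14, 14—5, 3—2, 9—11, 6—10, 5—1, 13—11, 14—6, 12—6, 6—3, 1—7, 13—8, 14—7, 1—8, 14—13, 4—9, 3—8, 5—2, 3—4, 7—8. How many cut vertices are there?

0

Removing 8, for instance, still leaves 1 component. No single vertex removal increases the component count — the graph has no articulation points.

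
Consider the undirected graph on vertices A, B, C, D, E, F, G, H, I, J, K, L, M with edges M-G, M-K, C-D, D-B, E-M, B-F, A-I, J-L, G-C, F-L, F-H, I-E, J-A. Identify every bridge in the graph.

The edges on the cycle J-A-I-E-M-G-C-D-B-F-L-J are not bridges since each lies on that cycle.
But removing F-H disconnects F from H; removing M-K disconnects M from K — these are bridges.

F-H, K-M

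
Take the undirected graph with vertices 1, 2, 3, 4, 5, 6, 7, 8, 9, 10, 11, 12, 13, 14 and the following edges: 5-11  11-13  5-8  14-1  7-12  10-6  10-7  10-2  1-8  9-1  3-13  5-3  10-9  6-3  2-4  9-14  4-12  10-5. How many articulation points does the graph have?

1

Removing 10 increases the component count from 1 to 2, so 10 is a cut vertex.
By contrast removing 14 leaves 1 component; it is not a cut vertex. No other vertex is a cut vertex either.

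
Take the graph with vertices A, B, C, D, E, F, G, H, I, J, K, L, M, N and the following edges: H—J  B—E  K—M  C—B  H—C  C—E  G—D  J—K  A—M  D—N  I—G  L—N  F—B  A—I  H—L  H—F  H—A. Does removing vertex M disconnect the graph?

Deleting M leaves 1 component (was 1) (its neighbors A, K remain connected to each other), so M is not a cut vertex.

No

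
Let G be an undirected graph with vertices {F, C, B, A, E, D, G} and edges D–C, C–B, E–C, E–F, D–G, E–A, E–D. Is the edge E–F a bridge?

Removing E–F leaves no path between E and F: the component count goes from 1 to 2. So it is a bridge.

Yes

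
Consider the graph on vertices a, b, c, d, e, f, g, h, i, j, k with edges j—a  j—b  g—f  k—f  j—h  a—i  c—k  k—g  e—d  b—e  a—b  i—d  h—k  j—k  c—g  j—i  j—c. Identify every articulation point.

j

Removing j increases the component count from 1 to 2, so j is a cut vertex.
By contrast removing a leaves 1 component; it is not a cut vertex. No other vertex is a cut vertex either.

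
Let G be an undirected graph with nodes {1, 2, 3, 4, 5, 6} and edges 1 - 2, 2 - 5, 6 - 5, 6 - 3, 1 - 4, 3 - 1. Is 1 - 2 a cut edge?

No

After removing 1 - 2, the path 1-3-6-5-2 still connects them, so the edge is not a bridge.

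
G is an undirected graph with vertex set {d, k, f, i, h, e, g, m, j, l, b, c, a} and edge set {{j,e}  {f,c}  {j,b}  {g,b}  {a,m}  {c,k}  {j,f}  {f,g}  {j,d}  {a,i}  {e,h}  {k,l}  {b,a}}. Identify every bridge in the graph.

The edges on the cycle j-f-g-b-j are not bridges since each lies on that cycle.
But removing f–c disconnects f from c; removing h–e disconnects h from e; removing c–k disconnects c from k; removing b–a disconnects b from a — these are bridges.
In total 9 edges are bridges.

a-b, a-i, a-m, c-f, c-k, d-j, e-h, e-j, k-l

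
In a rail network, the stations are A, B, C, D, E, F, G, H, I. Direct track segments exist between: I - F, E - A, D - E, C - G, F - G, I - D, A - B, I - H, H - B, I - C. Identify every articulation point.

I

Removing I increases the component count from 1 to 2, so I is a cut vertex.
By contrast removing D leaves 1 component; it is not a cut vertex. No other vertex is a cut vertex either.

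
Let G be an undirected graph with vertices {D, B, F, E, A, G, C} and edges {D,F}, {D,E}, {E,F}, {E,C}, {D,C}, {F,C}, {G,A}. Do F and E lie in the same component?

From F we can reach C, D, E, F, which includes E.

Yes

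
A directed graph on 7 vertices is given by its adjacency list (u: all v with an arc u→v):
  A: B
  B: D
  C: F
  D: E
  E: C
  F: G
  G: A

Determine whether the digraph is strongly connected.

From B we can reach every vertex (A, B, C, D, E, F, G), and every vertex can reach B (A, B, C, D, E, F, G). So the whole graph is one strongly connected component.

Yes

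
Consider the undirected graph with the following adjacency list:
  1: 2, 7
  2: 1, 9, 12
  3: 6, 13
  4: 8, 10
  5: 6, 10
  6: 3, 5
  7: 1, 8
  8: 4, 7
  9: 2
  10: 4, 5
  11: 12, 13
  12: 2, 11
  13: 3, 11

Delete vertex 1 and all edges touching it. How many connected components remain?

With 1 gone, the remaining components are: {2, 3, 4, 5, 6, 7, 8, 9, 10, 11, 12, 13}.
That is 1 component.

1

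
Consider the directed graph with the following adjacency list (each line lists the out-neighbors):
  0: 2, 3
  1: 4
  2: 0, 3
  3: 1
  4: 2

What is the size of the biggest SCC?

5

{0, 1, 2, 3, 4} are all mutually reachable — one SCC of size 5.
The largest has 5 vertices.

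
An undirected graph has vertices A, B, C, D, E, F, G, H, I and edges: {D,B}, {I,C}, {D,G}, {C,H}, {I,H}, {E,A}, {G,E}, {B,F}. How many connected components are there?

2

Starting from C we can reach C, H, I. That is one component of size 3.
Starting from A we can reach A, B, D, E, F, G. That is one component of size 6.
Total: 2 components.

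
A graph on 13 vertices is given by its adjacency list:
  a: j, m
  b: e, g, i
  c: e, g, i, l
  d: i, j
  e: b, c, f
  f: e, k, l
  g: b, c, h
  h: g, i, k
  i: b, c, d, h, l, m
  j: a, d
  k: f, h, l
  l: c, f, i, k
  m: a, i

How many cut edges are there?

The edges on the cycle i-h-k-l-i are not bridges since each lies on that cycle.
Every edge lies on some cycle, so there are no bridges.

0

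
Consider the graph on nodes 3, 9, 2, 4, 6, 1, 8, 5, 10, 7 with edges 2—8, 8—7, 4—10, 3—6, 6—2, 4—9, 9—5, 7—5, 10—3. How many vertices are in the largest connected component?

1 is isolated — a component by itself.
Starting from 2 we can reach 2, 3, 4, 5, 6, 7, 8, 9, 10. That is one component of size 9.
The largest has 9 vertices.

9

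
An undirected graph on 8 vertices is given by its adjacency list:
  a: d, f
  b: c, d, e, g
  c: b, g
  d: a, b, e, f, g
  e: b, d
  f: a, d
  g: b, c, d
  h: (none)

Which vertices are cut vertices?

d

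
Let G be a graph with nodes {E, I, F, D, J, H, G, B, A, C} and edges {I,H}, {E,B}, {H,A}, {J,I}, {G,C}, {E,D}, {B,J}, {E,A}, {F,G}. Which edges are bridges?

The edges on the cycle E-B-J-I-H-A-E are not bridges since each lies on that cycle.
But removing G - C disconnects G from C; removing E - D disconnects E from D; removing G - F disconnects G from F — these are bridges.

C-G, D-E, F-G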